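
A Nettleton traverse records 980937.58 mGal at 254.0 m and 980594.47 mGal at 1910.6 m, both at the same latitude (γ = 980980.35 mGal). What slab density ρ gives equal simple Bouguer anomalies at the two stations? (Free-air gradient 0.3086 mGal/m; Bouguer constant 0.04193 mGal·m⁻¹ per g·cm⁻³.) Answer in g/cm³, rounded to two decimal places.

Δg_obs = 980594.47 − 980937.58 = -343.11 mGal over Δh = 1910.6 − 254.0 = 1656.6 m
Equal Bouguer anomalies ⇒ Δg_obs + (0.3086 − 0.04193ρ)·Δh = 0
0.3086 − 0.04193ρ = −Δg_obs/Δh = 0.20712
ρ = (0.3086 − 0.20712) / 0.04193 = 2.42 g/cm³

2.42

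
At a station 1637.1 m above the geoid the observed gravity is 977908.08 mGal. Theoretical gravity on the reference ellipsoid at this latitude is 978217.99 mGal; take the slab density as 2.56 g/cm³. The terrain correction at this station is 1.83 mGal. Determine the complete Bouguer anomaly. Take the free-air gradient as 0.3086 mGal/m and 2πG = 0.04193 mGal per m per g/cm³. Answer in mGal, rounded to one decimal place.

21.4

Free-air correction = 0.3086 × 1637.1 = 505.21 mGal
Free-air anomaly = 977908.08 − 978217.99 + (505.21) = 195.30 mGal
Bouguer slab correction = 0.04193 × 2.56 × 1637.1 = 175.73 mGal
Simple Bouguer anomaly = 195.30 − (175.73) = 19.57 mGal
Complete Bouguer anomaly = 19.57 + 1.83 = 21.40 mGal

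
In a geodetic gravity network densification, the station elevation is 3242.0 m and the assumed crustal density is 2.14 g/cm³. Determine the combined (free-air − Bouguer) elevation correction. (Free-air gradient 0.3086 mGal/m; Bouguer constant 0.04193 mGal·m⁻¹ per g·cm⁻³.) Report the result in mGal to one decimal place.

Combined gradient = 0.3086 − 0.04193 × 2.14 = 0.2188698 mGal/m
Combined elevation correction = 0.2188698 × 3242.0 = 709.6 mGal

709.6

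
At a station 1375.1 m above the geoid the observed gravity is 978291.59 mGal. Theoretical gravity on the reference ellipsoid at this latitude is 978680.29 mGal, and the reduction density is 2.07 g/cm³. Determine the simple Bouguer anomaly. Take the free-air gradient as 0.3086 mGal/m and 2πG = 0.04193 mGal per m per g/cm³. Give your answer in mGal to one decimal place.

-83.7

Free-air correction = 0.3086 × 1375.1 = 424.36 mGal
Free-air anomaly = 978291.59 − 978680.29 + (424.36) = 35.66 mGal
Bouguer slab correction = 0.04193 × 2.07 × 1375.1 = 119.35 mGal
Simple Bouguer anomaly = 35.66 − (119.35) = -83.69 mGal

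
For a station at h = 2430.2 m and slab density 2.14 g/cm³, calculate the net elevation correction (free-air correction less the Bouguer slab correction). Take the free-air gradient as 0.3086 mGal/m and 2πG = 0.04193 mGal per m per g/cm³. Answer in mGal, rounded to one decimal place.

531.9

Combined gradient = 0.3086 − 0.04193 × 2.14 = 0.2188698 mGal/m
Combined elevation correction = 0.2188698 × 2430.2 = 531.9 mGal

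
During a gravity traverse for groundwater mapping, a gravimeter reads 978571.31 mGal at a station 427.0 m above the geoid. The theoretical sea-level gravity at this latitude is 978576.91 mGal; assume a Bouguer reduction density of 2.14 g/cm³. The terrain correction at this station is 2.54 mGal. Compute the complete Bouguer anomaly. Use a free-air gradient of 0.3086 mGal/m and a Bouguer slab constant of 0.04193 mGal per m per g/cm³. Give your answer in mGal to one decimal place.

Free-air correction = 0.3086 × 427.0 = 131.77 mGal
Free-air anomaly = 978571.31 − 978576.91 + (131.77) = 126.17 mGal
Bouguer slab correction = 0.04193 × 2.14 × 427.0 = 38.31 mGal
Simple Bouguer anomaly = 126.17 − (38.31) = 87.86 mGal
Complete Bouguer anomaly = 87.86 + 2.54 = 90.40 mGal

90.4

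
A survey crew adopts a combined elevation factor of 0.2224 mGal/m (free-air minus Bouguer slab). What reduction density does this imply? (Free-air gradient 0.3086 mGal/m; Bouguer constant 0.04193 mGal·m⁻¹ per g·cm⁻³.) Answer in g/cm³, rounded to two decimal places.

0.2224 = 0.3086 − 0.04193 × ρ
ρ = (0.3086 − 0.2224) / 0.04193 = 2.06 g/cm³

2.06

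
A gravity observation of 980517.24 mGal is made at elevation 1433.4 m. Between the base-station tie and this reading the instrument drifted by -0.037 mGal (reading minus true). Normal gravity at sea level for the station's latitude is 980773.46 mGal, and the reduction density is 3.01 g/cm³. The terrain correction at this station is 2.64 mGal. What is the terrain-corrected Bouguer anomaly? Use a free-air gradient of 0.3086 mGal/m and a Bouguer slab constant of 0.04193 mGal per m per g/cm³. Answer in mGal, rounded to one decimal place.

7.9

Drift-corrected reading = 980517.24 − (-0.037) = 980517.277 mGal
Free-air correction = 0.3086 × 1433.4 = 442.35 mGal
Free-air anomaly = 980517.277 − 980773.46 + (442.35) = 186.167 mGal
Bouguer slab correction = 0.04193 × 3.01 × 1433.4 = 180.91 mGal
Simple Bouguer anomaly = 186.167 − (180.91) = 5.257 mGal
Complete Bouguer anomaly = 5.257 + 2.64 = 7.897 mGal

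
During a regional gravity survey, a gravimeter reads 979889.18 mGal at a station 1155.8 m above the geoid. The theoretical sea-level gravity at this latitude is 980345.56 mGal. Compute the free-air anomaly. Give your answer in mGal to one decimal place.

Free-air correction = 0.3086 × 1155.8 = 356.68 mGal
Free-air anomaly = 979889.18 − 980345.56 + (356.68) = -99.70 mGal

-99.7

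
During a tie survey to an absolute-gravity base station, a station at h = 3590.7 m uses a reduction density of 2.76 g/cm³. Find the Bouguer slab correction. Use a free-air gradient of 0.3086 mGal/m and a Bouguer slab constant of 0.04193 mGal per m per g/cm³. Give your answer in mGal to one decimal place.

415.5

Bouguer slab correction = 0.04193 × 2.76 × 3590.7 = 415.5 mGal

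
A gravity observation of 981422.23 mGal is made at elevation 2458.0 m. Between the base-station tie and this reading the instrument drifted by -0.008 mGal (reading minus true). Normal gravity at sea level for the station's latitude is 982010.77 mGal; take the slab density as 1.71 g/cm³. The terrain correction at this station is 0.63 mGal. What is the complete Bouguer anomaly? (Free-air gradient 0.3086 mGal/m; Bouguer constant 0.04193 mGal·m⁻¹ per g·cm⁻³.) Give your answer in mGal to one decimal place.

Drift-corrected reading = 981422.23 − (-0.008) = 981422.238 mGal
Free-air correction = 0.3086 × 2458.0 = 758.54 mGal
Free-air anomaly = 981422.238 − 982010.77 + (758.54) = 170.008 mGal
Bouguer slab correction = 0.04193 × 1.71 × 2458.0 = 176.24 mGal
Simple Bouguer anomaly = 170.008 − (176.24) = -6.232 mGal
Complete Bouguer anomaly = -6.232 + 0.63 = -5.602 mGal

-5.6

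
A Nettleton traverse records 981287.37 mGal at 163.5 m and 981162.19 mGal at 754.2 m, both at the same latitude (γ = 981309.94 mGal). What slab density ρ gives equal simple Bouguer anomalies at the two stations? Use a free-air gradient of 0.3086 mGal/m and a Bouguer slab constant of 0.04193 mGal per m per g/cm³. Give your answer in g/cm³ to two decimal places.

Δg_obs = 981162.19 − 981287.37 = -125.18 mGal over Δh = 754.2 − 163.5 = 590.7 m
Equal Bouguer anomalies ⇒ Δg_obs + (0.3086 − 0.04193ρ)·Δh = 0
0.3086 − 0.04193ρ = −Δg_obs/Δh = 0.21192
ρ = (0.3086 − 0.21192) / 0.04193 = 2.31 g/cm³

2.31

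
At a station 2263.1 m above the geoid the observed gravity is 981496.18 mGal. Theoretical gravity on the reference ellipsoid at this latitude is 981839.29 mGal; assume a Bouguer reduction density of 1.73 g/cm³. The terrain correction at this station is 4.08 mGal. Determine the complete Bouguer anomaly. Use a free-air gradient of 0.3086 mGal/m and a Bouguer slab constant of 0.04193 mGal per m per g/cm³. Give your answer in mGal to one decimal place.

Free-air correction = 0.3086 × 2263.1 = 698.39 mGal
Free-air anomaly = 981496.18 − 981839.29 + (698.39) = 355.28 mGal
Bouguer slab correction = 0.04193 × 1.73 × 2263.1 = 164.16 mGal
Simple Bouguer anomaly = 355.28 − (164.16) = 191.12 mGal
Complete Bouguer anomaly = 191.12 + 4.08 = 195.20 mGal

195.2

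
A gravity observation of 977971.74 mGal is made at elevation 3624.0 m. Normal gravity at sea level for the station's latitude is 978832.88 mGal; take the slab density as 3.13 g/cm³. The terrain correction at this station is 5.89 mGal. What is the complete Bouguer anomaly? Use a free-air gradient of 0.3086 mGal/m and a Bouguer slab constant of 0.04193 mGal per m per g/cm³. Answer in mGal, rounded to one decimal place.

Free-air correction = 0.3086 × 3624.0 = 1118.37 mGal
Free-air anomaly = 977971.74 − 978832.88 + (1118.37) = 257.23 mGal
Bouguer slab correction = 0.04193 × 3.13 × 3624.0 = 475.62 mGal
Simple Bouguer anomaly = 257.23 − (475.62) = -218.39 mGal
Complete Bouguer anomaly = -218.39 + 5.89 = -212.50 mGal

-212.5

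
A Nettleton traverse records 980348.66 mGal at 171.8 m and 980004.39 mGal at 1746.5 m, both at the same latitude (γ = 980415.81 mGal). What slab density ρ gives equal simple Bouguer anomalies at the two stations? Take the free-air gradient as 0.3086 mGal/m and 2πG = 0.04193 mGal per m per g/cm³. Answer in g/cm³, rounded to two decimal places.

Δg_obs = 980004.39 − 980348.66 = -344.27 mGal over Δh = 1746.5 − 171.8 = 1574.7 m
Equal Bouguer anomalies ⇒ Δg_obs + (0.3086 − 0.04193ρ)·Δh = 0
0.3086 − 0.04193ρ = −Δg_obs/Δh = 0.21863
ρ = (0.3086 − 0.21863) / 0.04193 = 2.15 g/cm³

2.15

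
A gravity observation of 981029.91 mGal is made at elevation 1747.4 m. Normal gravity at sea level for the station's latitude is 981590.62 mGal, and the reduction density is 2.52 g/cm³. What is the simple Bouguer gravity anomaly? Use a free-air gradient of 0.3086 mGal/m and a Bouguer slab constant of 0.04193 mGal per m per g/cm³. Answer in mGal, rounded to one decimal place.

-206.1

Free-air correction = 0.3086 × 1747.4 = 539.25 mGal
Free-air anomaly = 981029.91 − 981590.62 + (539.25) = -21.46 mGal
Bouguer slab correction = 0.04193 × 2.52 × 1747.4 = 184.64 mGal
Simple Bouguer anomaly = -21.46 − (184.64) = -206.10 mGal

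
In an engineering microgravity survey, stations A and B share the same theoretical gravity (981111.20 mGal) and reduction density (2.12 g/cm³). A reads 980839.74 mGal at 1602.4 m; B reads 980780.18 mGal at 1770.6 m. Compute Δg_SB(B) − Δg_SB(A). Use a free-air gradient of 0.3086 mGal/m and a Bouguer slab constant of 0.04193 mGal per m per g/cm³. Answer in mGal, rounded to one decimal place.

-22.6

Δg_SB(A) = 980839.74 − 981111.20 + 0.3086×1602.4 − 0.04193×2.12×1602.4 = 80.60 mGal
Δg_SB(B) = 980780.18 − 981111.20 + 0.3086×1770.6 − 0.04193×2.12×1770.6 = 58.00 mGal
Difference = 58.00 − (80.60) = -22.60 mGal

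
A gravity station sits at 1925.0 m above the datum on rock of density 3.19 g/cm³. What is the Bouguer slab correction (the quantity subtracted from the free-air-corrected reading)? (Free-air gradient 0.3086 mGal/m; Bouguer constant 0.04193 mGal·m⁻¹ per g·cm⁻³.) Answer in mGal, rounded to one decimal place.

Bouguer slab correction = 0.04193 × 3.19 × 1925.0 = 257.5 mGal

257.5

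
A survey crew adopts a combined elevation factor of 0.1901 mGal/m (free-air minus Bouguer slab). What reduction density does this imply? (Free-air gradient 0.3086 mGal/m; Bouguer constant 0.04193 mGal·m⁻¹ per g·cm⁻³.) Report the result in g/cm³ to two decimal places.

2.83

0.1901 = 0.3086 − 0.04193 × ρ
ρ = (0.3086 − 0.1901) / 0.04193 = 2.83 g/cm³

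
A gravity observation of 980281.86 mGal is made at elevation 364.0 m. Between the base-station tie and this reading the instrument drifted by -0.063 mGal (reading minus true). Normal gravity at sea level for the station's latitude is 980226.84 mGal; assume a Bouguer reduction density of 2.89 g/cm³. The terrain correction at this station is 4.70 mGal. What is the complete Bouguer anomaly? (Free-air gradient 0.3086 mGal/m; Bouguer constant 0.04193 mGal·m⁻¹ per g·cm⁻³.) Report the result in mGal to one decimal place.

128.0

Drift-corrected reading = 980281.86 − (-0.063) = 980281.923 mGal
Free-air correction = 0.3086 × 364.0 = 112.33 mGal
Free-air anomaly = 980281.923 − 980226.84 + (112.33) = 167.413 mGal
Bouguer slab correction = 0.04193 × 2.89 × 364.0 = 44.11 mGal
Simple Bouguer anomaly = 167.413 − (44.11) = 123.303 mGal
Complete Bouguer anomaly = 123.303 + 4.70 = 128.003 mGal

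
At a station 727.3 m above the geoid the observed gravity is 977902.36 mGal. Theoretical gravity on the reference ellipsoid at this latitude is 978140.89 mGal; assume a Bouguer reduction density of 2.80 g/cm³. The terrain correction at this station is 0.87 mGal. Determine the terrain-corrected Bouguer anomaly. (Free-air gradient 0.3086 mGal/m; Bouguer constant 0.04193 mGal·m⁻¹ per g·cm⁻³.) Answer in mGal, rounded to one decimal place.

-98.6

Free-air correction = 0.3086 × 727.3 = 224.44 mGal
Free-air anomaly = 977902.36 − 978140.89 + (224.44) = -14.09 mGal
Bouguer slab correction = 0.04193 × 2.80 × 727.3 = 85.39 mGal
Simple Bouguer anomaly = -14.09 − (85.39) = -99.48 mGal
Complete Bouguer anomaly = -99.48 + 0.87 = -98.61 mGal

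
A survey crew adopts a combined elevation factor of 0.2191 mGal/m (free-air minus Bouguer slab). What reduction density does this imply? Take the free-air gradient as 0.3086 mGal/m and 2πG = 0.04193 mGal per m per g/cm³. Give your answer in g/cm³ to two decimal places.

0.2191 = 0.3086 − 0.04193 × ρ
ρ = (0.3086 − 0.2191) / 0.04193 = 2.13 g/cm³

2.13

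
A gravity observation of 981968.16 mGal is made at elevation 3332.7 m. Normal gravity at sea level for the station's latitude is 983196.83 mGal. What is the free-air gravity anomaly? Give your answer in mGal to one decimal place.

-200.2

Free-air correction = 0.3086 × 3332.7 = 1028.47 mGal
Free-air anomaly = 981968.16 − 983196.83 + (1028.47) = -200.20 mGal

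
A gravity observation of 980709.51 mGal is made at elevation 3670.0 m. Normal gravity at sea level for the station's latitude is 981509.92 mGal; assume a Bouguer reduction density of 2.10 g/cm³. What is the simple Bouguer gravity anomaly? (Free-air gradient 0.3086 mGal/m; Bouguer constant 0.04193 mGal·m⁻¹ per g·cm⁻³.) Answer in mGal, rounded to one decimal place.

9.0

Free-air correction = 0.3086 × 3670.0 = 1132.56 mGal
Free-air anomaly = 980709.51 − 981509.92 + (1132.56) = 332.15 mGal
Bouguer slab correction = 0.04193 × 2.10 × 3670.0 = 323.15 mGal
Simple Bouguer anomaly = 332.15 − (323.15) = 9.00 mGal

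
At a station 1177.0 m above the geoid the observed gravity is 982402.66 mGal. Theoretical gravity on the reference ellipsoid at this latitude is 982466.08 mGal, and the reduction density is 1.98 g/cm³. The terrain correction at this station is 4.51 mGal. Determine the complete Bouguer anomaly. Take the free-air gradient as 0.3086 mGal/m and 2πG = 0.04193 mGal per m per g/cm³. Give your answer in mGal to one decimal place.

Free-air correction = 0.3086 × 1177.0 = 363.22 mGal
Free-air anomaly = 982402.66 − 982466.08 + (363.22) = 299.80 mGal
Bouguer slab correction = 0.04193 × 1.98 × 1177.0 = 97.72 mGal
Simple Bouguer anomaly = 299.80 − (97.72) = 202.08 mGal
Complete Bouguer anomaly = 202.08 + 4.51 = 206.59 mGal

206.6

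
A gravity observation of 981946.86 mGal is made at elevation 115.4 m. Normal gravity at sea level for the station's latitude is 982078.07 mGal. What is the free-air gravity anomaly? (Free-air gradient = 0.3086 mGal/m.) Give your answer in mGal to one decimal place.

-95.6

Free-air correction = 0.3086 × 115.4 = 35.61 mGal
Free-air anomaly = 981946.86 − 982078.07 + (35.61) = -95.60 mGal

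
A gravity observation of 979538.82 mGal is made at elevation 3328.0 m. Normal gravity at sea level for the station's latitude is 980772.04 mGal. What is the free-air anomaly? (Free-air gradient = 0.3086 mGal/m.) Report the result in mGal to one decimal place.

Free-air correction = 0.3086 × 3328.0 = 1027.02 mGal
Free-air anomaly = 979538.82 − 980772.04 + (1027.02) = -206.20 mGal

-206.2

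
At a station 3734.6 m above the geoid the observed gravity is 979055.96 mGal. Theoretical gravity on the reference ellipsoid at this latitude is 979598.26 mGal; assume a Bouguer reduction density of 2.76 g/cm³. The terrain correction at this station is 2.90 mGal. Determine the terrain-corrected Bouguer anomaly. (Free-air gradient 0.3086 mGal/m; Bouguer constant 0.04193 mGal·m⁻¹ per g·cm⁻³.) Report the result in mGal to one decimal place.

180.9

Free-air correction = 0.3086 × 3734.6 = 1152.50 mGal
Free-air anomaly = 979055.96 − 979598.26 + (1152.50) = 610.20 mGal
Bouguer slab correction = 0.04193 × 2.76 × 3734.6 = 432.19 mGal
Simple Bouguer anomaly = 610.20 − (432.19) = 178.01 mGal
Complete Bouguer anomaly = 178.01 + 2.90 = 180.91 mGal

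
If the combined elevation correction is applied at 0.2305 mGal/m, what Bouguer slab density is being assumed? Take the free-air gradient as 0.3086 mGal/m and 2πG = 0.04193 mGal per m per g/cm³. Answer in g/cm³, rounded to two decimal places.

1.86

0.2305 = 0.3086 − 0.04193 × ρ
ρ = (0.3086 − 0.2305) / 0.04193 = 1.86 g/cm³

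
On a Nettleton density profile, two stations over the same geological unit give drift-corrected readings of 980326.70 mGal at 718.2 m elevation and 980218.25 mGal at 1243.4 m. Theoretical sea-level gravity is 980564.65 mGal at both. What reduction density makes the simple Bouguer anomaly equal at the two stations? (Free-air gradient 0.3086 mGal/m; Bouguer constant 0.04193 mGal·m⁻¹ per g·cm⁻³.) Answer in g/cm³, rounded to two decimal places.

Δg_obs = 980218.25 − 980326.70 = -108.45 mGal over Δh = 1243.4 − 718.2 = 525.2 m
Equal Bouguer anomalies ⇒ Δg_obs + (0.3086 − 0.04193ρ)·Δh = 0
0.3086 − 0.04193ρ = −Δg_obs/Δh = 0.20649
ρ = (0.3086 − 0.20649) / 0.04193 = 2.44 g/cm³

2.44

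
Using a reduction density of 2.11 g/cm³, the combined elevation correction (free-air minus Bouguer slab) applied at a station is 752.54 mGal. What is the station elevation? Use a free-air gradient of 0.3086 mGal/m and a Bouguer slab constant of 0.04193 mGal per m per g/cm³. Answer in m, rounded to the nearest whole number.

Combined gradient = 0.3086 − 0.04193 × 2.11 = 0.2201277 mGal/m
h = 752.54 / 0.2201277 = 3418.65 m

3419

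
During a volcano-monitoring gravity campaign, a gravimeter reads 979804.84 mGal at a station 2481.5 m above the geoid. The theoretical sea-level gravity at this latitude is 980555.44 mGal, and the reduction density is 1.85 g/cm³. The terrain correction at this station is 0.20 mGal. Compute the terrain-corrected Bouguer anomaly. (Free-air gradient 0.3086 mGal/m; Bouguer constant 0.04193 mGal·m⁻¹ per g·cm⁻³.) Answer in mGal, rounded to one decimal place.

Free-air correction = 0.3086 × 2481.5 = 765.79 mGal
Free-air anomaly = 979804.84 − 980555.44 + (765.79) = 15.19 mGal
Bouguer slab correction = 0.04193 × 1.85 × 2481.5 = 192.49 mGal
Simple Bouguer anomaly = 15.19 − (192.49) = -177.30 mGal
Complete Bouguer anomaly = -177.30 + 0.20 = -177.10 mGal

-177.1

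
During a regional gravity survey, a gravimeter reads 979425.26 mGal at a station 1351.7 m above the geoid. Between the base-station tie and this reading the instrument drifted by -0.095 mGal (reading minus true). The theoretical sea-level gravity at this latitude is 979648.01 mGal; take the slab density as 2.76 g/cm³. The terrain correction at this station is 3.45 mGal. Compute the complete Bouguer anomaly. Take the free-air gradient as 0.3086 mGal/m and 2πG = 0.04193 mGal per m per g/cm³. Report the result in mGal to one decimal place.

41.5

Drift-corrected reading = 979425.26 − (-0.095) = 979425.355 mGal
Free-air correction = 0.3086 × 1351.7 = 417.13 mGal
Free-air anomaly = 979425.355 − 979648.01 + (417.13) = 194.475 mGal
Bouguer slab correction = 0.04193 × 2.76 × 1351.7 = 156.43 mGal
Simple Bouguer anomaly = 194.475 − (156.43) = 38.045 mGal
Complete Bouguer anomaly = 38.045 + 3.45 = 41.495 mGal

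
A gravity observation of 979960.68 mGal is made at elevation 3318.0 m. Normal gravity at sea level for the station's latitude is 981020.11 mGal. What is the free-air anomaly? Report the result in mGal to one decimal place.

Free-air correction = 0.3086 × 3318.0 = 1023.93 mGal
Free-air anomaly = 979960.68 − 981020.11 + (1023.93) = -35.50 mGal

-35.5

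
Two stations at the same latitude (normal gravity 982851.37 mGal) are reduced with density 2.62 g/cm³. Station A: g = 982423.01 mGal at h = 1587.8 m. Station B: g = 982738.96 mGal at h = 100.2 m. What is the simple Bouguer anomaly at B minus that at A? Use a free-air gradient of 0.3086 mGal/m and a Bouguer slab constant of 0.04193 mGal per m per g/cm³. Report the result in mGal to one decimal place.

20.3

Δg_SB(A) = 982423.01 − 982851.37 + 0.3086×1587.8 − 0.04193×2.62×1587.8 = -112.80 mGal
Δg_SB(B) = 982738.96 − 982851.37 + 0.3086×100.2 − 0.04193×2.62×100.2 = -92.50 mGal
Difference = -92.50 − (-112.80) = 20.30 mGal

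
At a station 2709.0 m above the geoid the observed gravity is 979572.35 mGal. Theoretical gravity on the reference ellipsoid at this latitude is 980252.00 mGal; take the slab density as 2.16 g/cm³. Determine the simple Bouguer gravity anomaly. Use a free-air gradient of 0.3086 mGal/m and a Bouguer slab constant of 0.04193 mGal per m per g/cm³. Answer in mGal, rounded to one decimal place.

Free-air correction = 0.3086 × 2709.0 = 836.00 mGal
Free-air anomaly = 979572.35 − 980252.00 + (836.00) = 156.35 mGal
Bouguer slab correction = 0.04193 × 2.16 × 2709.0 = 245.35 mGal
Simple Bouguer anomaly = 156.35 − (245.35) = -89.00 mGal

-89.0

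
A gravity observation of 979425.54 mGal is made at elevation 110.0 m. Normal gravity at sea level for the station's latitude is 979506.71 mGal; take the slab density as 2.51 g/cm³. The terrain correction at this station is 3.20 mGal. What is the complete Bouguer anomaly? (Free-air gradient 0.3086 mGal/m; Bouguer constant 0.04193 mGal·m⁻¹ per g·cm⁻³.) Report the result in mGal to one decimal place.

Free-air correction = 0.3086 × 110.0 = 33.95 mGal
Free-air anomaly = 979425.54 − 979506.71 + (33.95) = -47.22 mGal
Bouguer slab correction = 0.04193 × 2.51 × 110.0 = 11.58 mGal
Simple Bouguer anomaly = -47.22 − (11.58) = -58.80 mGal
Complete Bouguer anomaly = -58.80 + 3.20 = -55.60 mGal

-55.6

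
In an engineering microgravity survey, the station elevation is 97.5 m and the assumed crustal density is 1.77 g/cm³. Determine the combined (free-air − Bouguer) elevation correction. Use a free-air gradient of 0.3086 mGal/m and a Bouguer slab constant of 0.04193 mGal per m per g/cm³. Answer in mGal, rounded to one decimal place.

22.9

Combined gradient = 0.3086 − 0.04193 × 1.77 = 0.2343839 mGal/m
Combined elevation correction = 0.2343839 × 97.5 = 22.9 mGal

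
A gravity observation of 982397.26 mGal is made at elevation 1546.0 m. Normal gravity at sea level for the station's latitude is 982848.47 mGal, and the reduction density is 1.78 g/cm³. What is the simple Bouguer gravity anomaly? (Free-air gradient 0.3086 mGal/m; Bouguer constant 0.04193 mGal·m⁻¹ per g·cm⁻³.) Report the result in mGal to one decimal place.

Free-air correction = 0.3086 × 1546.0 = 477.10 mGal
Free-air anomaly = 982397.26 − 982848.47 + (477.10) = 25.89 mGal
Bouguer slab correction = 0.04193 × 1.78 × 1546.0 = 115.39 mGal
Simple Bouguer anomaly = 25.89 − (115.39) = -89.50 mGal

-89.5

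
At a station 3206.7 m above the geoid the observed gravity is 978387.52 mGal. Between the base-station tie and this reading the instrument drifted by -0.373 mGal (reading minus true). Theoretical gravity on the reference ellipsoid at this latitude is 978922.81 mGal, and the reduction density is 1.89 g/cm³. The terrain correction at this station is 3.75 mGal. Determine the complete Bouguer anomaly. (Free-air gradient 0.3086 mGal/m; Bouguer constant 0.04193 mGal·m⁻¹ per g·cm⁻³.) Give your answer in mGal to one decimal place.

204.3

Drift-corrected reading = 978387.52 − (-0.373) = 978387.893 mGal
Free-air correction = 0.3086 × 3206.7 = 989.59 mGal
Free-air anomaly = 978387.893 − 978922.81 + (989.59) = 454.673 mGal
Bouguer slab correction = 0.04193 × 1.89 × 3206.7 = 254.12 mGal
Simple Bouguer anomaly = 454.673 − (254.12) = 200.553 mGal
Complete Bouguer anomaly = 200.553 + 3.75 = 204.303 mGal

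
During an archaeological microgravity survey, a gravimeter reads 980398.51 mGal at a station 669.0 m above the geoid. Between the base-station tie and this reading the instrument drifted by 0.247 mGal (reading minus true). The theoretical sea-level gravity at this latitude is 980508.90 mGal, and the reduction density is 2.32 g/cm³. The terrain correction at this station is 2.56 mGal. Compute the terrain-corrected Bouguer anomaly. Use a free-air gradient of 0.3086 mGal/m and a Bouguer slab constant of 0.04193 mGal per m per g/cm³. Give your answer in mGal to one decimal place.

33.3

Drift-corrected reading = 980398.51 − (0.247) = 980398.263 mGal
Free-air correction = 0.3086 × 669.0 = 206.45 mGal
Free-air anomaly = 980398.263 − 980508.90 + (206.45) = 95.813 mGal
Bouguer slab correction = 0.04193 × 2.32 × 669.0 = 65.08 mGal
Simple Bouguer anomaly = 95.813 − (65.08) = 30.733 mGal
Complete Bouguer anomaly = 30.733 + 2.56 = 33.293 mGal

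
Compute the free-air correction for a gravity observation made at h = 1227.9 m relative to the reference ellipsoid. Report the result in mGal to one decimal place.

378.9

Free-air correction = 0.3086 × 1227.9 = 378.9 mGal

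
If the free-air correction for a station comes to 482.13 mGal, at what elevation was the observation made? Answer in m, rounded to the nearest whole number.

h = 482.13 / 0.3086 = 1562.31 m

1562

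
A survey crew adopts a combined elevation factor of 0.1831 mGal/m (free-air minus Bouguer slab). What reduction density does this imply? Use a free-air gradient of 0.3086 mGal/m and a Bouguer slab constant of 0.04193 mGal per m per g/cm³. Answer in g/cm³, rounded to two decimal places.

2.99

0.1831 = 0.3086 − 0.04193 × ρ
ρ = (0.3086 − 0.1831) / 0.04193 = 2.99 g/cm³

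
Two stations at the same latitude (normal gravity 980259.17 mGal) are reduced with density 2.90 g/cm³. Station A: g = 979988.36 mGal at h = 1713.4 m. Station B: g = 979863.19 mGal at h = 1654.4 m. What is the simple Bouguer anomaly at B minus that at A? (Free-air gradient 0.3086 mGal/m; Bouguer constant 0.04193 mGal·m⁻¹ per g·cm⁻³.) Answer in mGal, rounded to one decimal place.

-136.2

Δg_SB(A) = 979988.36 − 980259.17 + 0.3086×1713.4 − 0.04193×2.90×1713.4 = 49.60 mGal
Δg_SB(B) = 979863.19 − 980259.17 + 0.3086×1654.4 − 0.04193×2.90×1654.4 = -86.60 mGal
Difference = -86.60 − (49.60) = -136.20 mGal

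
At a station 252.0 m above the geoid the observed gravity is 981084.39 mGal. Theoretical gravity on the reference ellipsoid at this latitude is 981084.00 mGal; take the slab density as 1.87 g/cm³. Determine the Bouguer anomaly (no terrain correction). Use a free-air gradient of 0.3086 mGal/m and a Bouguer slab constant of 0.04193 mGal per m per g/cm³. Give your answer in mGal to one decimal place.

58.4

Free-air correction = 0.3086 × 252.0 = 77.77 mGal
Free-air anomaly = 981084.39 − 981084.00 + (77.77) = 78.16 mGal
Bouguer slab correction = 0.04193 × 1.87 × 252.0 = 19.76 mGal
Simple Bouguer anomaly = 78.16 − (19.76) = 58.40 mGal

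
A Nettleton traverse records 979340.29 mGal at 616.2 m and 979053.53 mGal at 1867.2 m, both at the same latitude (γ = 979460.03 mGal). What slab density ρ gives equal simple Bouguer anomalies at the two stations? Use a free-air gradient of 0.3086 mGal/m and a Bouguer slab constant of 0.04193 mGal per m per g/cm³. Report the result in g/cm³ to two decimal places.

Δg_obs = 979053.53 − 979340.29 = -286.76 mGal over Δh = 1867.2 − 616.2 = 1251.0 m
Equal Bouguer anomalies ⇒ Δg_obs + (0.3086 − 0.04193ρ)·Δh = 0
0.3086 − 0.04193ρ = −Δg_obs/Δh = 0.22922
ρ = (0.3086 − 0.22922) / 0.04193 = 1.89 g/cm³

1.89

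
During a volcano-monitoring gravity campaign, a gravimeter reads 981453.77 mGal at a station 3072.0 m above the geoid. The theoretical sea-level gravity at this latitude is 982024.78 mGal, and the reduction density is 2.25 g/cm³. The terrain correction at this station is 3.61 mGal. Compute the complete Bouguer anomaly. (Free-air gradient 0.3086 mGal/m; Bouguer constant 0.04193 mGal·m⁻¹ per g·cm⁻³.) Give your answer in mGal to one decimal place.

90.8

Free-air correction = 0.3086 × 3072.0 = 948.02 mGal
Free-air anomaly = 981453.77 − 982024.78 + (948.02) = 377.01 mGal
Bouguer slab correction = 0.04193 × 2.25 × 3072.0 = 289.82 mGal
Simple Bouguer anomaly = 377.01 − (289.82) = 87.19 mGal
Complete Bouguer anomaly = 87.19 + 3.61 = 90.80 mGal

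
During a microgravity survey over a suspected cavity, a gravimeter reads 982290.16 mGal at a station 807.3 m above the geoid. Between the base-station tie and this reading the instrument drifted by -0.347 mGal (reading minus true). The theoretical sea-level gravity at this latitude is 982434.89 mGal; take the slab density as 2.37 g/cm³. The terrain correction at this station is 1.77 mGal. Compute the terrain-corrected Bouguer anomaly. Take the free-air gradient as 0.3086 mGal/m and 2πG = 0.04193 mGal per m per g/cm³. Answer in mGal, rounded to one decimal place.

Drift-corrected reading = 982290.16 − (-0.347) = 982290.507 mGal
Free-air correction = 0.3086 × 807.3 = 249.13 mGal
Free-air anomaly = 982290.507 − 982434.89 + (249.13) = 104.747 mGal
Bouguer slab correction = 0.04193 × 2.37 × 807.3 = 80.22 mGal
Simple Bouguer anomaly = 104.747 − (80.22) = 24.527 mGal
Complete Bouguer anomaly = 24.527 + 1.77 = 26.297 mGal

26.3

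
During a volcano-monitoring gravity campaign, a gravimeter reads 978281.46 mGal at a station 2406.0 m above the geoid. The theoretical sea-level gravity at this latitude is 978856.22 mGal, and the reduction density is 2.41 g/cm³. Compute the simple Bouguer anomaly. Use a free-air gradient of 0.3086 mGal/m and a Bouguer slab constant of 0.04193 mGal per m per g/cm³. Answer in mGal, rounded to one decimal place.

Free-air correction = 0.3086 × 2406.0 = 742.49 mGal
Free-air anomaly = 978281.46 − 978856.22 + (742.49) = 167.73 mGal
Bouguer slab correction = 0.04193 × 2.41 × 2406.0 = 243.13 mGal
Simple Bouguer anomaly = 167.73 − (243.13) = -75.40 mGal

-75.4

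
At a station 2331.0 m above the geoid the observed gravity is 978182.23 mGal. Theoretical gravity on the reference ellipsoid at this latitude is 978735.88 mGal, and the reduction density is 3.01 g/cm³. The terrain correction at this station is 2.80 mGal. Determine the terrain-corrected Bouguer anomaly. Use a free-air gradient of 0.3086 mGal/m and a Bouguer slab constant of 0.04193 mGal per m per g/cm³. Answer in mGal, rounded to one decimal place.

Free-air correction = 0.3086 × 2331.0 = 719.35 mGal
Free-air anomaly = 978182.23 − 978735.88 + (719.35) = 165.70 mGal
Bouguer slab correction = 0.04193 × 3.01 × 2331.0 = 294.19 mGal
Simple Bouguer anomaly = 165.70 − (294.19) = -128.49 mGal
Complete Bouguer anomaly = -128.49 + 2.80 = -125.69 mGal

-125.7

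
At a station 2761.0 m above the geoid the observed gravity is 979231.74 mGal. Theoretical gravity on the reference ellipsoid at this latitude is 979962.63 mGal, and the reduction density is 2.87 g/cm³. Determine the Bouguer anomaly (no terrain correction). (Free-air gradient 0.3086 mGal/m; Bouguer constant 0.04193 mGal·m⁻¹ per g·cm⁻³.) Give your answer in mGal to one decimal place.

Free-air correction = 0.3086 × 2761.0 = 852.04 mGal
Free-air anomaly = 979231.74 − 979962.63 + (852.04) = 121.15 mGal
Bouguer slab correction = 0.04193 × 2.87 × 2761.0 = 332.26 mGal
Simple Bouguer anomaly = 121.15 − (332.26) = -211.11 mGal

-211.1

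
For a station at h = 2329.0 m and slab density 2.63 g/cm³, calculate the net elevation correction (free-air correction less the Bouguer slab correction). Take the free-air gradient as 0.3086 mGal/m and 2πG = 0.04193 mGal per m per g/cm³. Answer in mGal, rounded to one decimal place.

461.9

Combined gradient = 0.3086 − 0.04193 × 2.63 = 0.1983241 mGal/m
Combined elevation correction = 0.1983241 × 2329.0 = 461.9 mGal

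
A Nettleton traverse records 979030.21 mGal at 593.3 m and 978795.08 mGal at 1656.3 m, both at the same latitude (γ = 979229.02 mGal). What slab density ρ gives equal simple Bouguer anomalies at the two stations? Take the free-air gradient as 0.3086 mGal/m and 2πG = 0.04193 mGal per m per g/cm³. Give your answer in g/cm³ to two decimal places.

2.08

Δg_obs = 978795.08 − 979030.21 = -235.13 mGal over Δh = 1656.3 − 593.3 = 1063.0 m
Equal Bouguer anomalies ⇒ Δg_obs + (0.3086 − 0.04193ρ)·Δh = 0
0.3086 − 0.04193ρ = −Δg_obs/Δh = 0.22119
ρ = (0.3086 − 0.22119) / 0.04193 = 2.08 g/cm³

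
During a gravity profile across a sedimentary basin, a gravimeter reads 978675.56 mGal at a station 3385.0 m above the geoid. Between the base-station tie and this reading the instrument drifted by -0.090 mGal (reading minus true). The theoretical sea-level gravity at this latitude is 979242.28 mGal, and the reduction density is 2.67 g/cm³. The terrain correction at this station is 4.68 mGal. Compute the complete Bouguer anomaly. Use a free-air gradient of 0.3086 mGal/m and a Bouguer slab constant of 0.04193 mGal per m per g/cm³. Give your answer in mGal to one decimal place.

103.7

Drift-corrected reading = 978675.56 − (-0.090) = 978675.650 mGal
Free-air correction = 0.3086 × 3385.0 = 1044.61 mGal
Free-air anomaly = 978675.650 − 979242.28 + (1044.61) = 477.980 mGal
Bouguer slab correction = 0.04193 × 2.67 × 3385.0 = 378.96 mGal
Simple Bouguer anomaly = 477.980 − (378.96) = 99.020 mGal
Complete Bouguer anomaly = 99.020 + 4.68 = 103.700 mGal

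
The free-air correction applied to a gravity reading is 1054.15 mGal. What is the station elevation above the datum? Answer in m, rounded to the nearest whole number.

h = 1054.15 / 0.3086 = 3415.91 m

3416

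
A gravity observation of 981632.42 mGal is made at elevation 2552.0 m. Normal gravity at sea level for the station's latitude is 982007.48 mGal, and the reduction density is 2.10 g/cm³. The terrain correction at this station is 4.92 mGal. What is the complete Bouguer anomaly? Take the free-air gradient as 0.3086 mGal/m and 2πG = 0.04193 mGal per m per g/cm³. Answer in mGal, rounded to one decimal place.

Free-air correction = 0.3086 × 2552.0 = 787.55 mGal
Free-air anomaly = 981632.42 − 982007.48 + (787.55) = 412.49 mGal
Bouguer slab correction = 0.04193 × 2.10 × 2552.0 = 224.71 mGal
Simple Bouguer anomaly = 412.49 − (224.71) = 187.78 mGal
Complete Bouguer anomaly = 187.78 + 4.92 = 192.70 mGal

192.7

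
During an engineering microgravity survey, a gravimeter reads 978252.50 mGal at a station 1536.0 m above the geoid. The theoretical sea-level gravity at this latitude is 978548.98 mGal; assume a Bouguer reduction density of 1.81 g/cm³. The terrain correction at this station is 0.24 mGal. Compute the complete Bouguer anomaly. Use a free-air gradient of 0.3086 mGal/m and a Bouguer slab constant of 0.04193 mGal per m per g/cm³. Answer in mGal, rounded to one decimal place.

61.2

Free-air correction = 0.3086 × 1536.0 = 474.01 mGal
Free-air anomaly = 978252.50 − 978548.98 + (474.01) = 177.53 mGal
Bouguer slab correction = 0.04193 × 1.81 × 1536.0 = 116.57 mGal
Simple Bouguer anomaly = 177.53 − (116.57) = 60.96 mGal
Complete Bouguer anomaly = 60.96 + 0.24 = 61.20 mGal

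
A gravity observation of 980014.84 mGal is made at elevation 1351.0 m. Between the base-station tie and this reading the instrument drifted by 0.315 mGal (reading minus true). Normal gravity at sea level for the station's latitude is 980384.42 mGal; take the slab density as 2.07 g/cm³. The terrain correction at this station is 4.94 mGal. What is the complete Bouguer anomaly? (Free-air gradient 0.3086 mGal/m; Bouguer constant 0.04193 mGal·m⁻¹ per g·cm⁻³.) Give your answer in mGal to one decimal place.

Drift-corrected reading = 980014.84 − (0.315) = 980014.525 mGal
Free-air correction = 0.3086 × 1351.0 = 416.92 mGal
Free-air anomaly = 980014.525 − 980384.42 + (416.92) = 47.025 mGal
Bouguer slab correction = 0.04193 × 2.07 × 1351.0 = 117.26 mGal
Simple Bouguer anomaly = 47.025 − (117.26) = -70.235 mGal
Complete Bouguer anomaly = -70.235 + 4.94 = -65.295 mGal

-65.3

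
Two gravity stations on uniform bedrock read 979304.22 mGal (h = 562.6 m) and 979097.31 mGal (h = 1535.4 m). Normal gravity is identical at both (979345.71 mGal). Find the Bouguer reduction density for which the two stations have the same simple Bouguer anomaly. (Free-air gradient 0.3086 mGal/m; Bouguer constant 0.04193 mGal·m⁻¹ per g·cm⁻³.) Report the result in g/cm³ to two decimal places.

2.29

Δg_obs = 979097.31 − 979304.22 = -206.91 mGal over Δh = 1535.4 − 562.6 = 972.8 m
Equal Bouguer anomalies ⇒ Δg_obs + (0.3086 − 0.04193ρ)·Δh = 0
0.3086 − 0.04193ρ = −Δg_obs/Δh = 0.21270
ρ = (0.3086 − 0.21270) / 0.04193 = 2.29 g/cm³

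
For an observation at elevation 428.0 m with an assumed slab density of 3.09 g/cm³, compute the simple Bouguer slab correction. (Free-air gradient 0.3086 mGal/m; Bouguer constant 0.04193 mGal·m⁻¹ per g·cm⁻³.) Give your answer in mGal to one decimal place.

Bouguer slab correction = 0.04193 × 3.09 × 428.0 = 55.5 mGal

55.5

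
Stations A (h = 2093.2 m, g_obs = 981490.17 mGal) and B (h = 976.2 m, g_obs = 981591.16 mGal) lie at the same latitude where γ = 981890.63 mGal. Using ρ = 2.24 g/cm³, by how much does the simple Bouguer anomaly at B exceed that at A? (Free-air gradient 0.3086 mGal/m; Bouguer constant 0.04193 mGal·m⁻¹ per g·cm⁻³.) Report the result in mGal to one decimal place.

Δg_SB(A) = 981490.17 − 981890.63 + 0.3086×2093.2 − 0.04193×2.24×2093.2 = 48.90 mGal
Δg_SB(B) = 981591.16 − 981890.63 + 0.3086×976.2 − 0.04193×2.24×976.2 = -89.90 mGal
Difference = -89.90 − (48.90) = -138.80 mGal

-138.8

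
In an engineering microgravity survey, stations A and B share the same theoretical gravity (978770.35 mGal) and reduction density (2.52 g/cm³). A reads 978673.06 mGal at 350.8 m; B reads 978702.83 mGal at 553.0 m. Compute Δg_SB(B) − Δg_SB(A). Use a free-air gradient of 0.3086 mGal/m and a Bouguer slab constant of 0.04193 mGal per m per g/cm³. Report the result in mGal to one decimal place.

70.8

Δg_SB(A) = 978673.06 − 978770.35 + 0.3086×350.8 − 0.04193×2.52×350.8 = -26.10 mGal
Δg_SB(B) = 978702.83 − 978770.35 + 0.3086×553.0 − 0.04193×2.52×553.0 = 44.70 mGal
Difference = 44.70 − (-26.10) = 70.80 mGal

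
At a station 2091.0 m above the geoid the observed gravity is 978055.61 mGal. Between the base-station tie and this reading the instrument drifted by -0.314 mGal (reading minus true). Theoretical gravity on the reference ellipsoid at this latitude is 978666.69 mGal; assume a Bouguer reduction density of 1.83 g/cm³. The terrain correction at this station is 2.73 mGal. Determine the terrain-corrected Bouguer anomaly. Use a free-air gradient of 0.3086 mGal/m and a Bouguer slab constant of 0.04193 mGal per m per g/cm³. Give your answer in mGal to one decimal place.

-123.2

Drift-corrected reading = 978055.61 − (-0.314) = 978055.924 mGal
Free-air correction = 0.3086 × 2091.0 = 645.28 mGal
Free-air anomaly = 978055.924 − 978666.69 + (645.28) = 34.514 mGal
Bouguer slab correction = 0.04193 × 1.83 × 2091.0 = 160.45 mGal
Simple Bouguer anomaly = 34.514 − (160.45) = -125.936 mGal
Complete Bouguer anomaly = -125.936 + 2.73 = -123.206 mGal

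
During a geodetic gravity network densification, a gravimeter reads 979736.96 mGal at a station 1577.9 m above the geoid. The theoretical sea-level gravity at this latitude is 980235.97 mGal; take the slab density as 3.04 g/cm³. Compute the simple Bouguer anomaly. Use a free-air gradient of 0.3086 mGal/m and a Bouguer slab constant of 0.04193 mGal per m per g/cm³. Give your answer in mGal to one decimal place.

-213.2

Free-air correction = 0.3086 × 1577.9 = 486.94 mGal
Free-air anomaly = 979736.96 − 980235.97 + (486.94) = -12.07 mGal
Bouguer slab correction = 0.04193 × 3.04 × 1577.9 = 201.13 mGal
Simple Bouguer anomaly = -12.07 − (201.13) = -213.20 mGal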